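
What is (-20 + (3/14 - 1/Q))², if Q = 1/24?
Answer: 375769/196 ≈ 1917.2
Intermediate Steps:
Q = 1/24 ≈ 0.041667
(-20 + (3/14 - 1/Q))² = (-20 + (3/14 - 1/1/24))² = (-20 + (3*(1/14) - 1*24))² = (-20 + (3/14 - 24))² = (-20 - 333/14)² = (-613/14)² = 375769/196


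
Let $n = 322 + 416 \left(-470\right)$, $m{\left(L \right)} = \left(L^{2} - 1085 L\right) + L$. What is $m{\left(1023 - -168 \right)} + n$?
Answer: $-67761$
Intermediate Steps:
$m{\left(L \right)} = L^{2} - 1084 L$
$n = -195198$ ($n = 322 - 195520 = -195198$)
$m{\left(1023 - -168 \right)} + n = \left(1023 - -168\right) \left(-1084 + \left(1023 - -168\right)\right) - 195198 = \left(1023 + 168\right) \left(-1084 + \left(1023 + 168\right)\right) - 195198 = 1191 \left(-1084 + 1191\right) - 195198 = 1191 \cdot 107 - 195198 = 127437 - 195198 = -67761$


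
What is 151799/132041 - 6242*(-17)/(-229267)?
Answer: 20791102659/30272643947 ≈ 0.68680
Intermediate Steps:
151799/132041 - 6242*(-17)/(-229267) = 151799*(1/132041) + 106114*(-1/229267) = 151799/132041 - 106114/229267 = 20791102659/30272643947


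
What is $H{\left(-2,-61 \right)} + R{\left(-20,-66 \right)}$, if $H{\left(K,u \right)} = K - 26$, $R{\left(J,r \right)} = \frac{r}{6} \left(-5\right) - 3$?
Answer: $24$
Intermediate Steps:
$R{\left(J,r \right)} = -3 - \frac{5 r}{6}$ ($R{\left(J,r \right)} = r \frac{1}{6} \left(-5\right) - 3 = \frac{r}{6} \left(-5\right) - 3 = - \frac{5 r}{6} - 3 = -3 - \frac{5 r}{6}$)
$H{\left(K,u \right)} = -26 + K$
$H{\left(-2,-61 \right)} + R{\left(-20,-66 \right)} = \left(-26 - 2\right) - -52 = -28 + \left(-3 + 55\right) = -28 + 52 = 24$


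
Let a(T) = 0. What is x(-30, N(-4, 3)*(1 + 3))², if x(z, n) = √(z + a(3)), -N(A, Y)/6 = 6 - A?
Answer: -30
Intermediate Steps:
N(A, Y) = -36 + 6*A (N(A, Y) = -6*(6 - A) = -36 + 6*A)
x(z, n) = √z (x(z, n) = √(z + 0) = √z)
x(-30, N(-4, 3)*(1 + 3))² = (√(-30))² = (I*√30)² = -30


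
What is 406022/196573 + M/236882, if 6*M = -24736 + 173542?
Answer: 101054510377/46564605386 ≈ 2.1702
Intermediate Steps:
M = 24801 (M = (-24736 + 173542)/6 = (1/6)*148806 = 24801)
406022/196573 + M/236882 = 406022/196573 + 24801/236882 = 101054510377/46564605386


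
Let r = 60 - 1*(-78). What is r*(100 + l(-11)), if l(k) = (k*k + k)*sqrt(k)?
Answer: 13800 + 15180*I*sqrt(11) ≈ 13800.0 + 50346.0*I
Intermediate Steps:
r = 138 (r = 60 + 78 = 138)
l(k) = sqrt(k)*(k + k**2) (l(k) = (k**2 + k)*sqrt(k) = (k + k**2)*sqrt(k) = sqrt(k)*(k + k**2))
r*(100 + l(-11)) = 138*(100 + (-11)**(3/2)*(1 - 11)) = 138*(100 - 11*I*sqrt(11)*(-10)) = 138*(100 + 110*I*sqrt(11)) = 13800 + 15180*I*sqrt(11)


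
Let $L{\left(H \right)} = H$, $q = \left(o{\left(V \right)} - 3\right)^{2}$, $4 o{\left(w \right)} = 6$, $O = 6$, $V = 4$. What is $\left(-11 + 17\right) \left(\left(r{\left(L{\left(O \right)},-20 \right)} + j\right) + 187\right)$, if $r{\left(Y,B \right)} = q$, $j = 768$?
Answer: $\frac{11487}{2} \approx 5743.5$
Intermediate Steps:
$o{\left(w \right)} = \frac{3}{2}$ ($o{\left(w \right)} = \frac{1}{4} \cdot 6 = \frac{3}{2}$)
$q = \frac{9}{4}$ ($q = \left(\frac{3}{2} - 3\right)^{2} = \left(- \frac{3}{2}\right)^{2} = \frac{9}{4} \approx 2.25$)
$r{\left(Y,B \right)} = \frac{9}{4}$
$\left(-11 + 17\right) \left(\left(r{\left(L{\left(O \right)},-20 \right)} + j\right) + 187\right) = \left(-11 + 17\right) \left(\left(\frac{9}{4} + 768\right) + 187\right) = 6 \left(\frac{3081}{4} + 187\right) = 6 \cdot \frac{3829}{4} = \frac{11487}{2}$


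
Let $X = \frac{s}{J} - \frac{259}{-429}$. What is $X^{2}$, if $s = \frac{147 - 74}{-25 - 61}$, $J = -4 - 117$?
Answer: $\frac{61435075321}{164701235556} \approx 0.37301$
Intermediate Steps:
$J = -121$
$s = - \frac{73}{86}$ ($s = \frac{73}{-86} = 73 \left(- \frac{1}{86}\right) = - \frac{73}{86} \approx -0.84884$)
$X = \frac{247861}{405834}$ ($X = - \frac{73}{86 \left(-121\right)} - \frac{259}{-429} = \left(- \frac{73}{86}\right) \left(- \frac{1}{121}\right) - - \frac{259}{429} = \frac{73}{10406} + \frac{259}{429} = \frac{247861}{405834} \approx 0.61074$)
$X^{2} = \left(\frac{247861}{405834}\right)^{2} = \frac{61435075321}{164701235556}$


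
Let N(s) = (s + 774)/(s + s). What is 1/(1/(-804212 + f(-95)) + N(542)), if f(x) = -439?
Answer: 218060421/264729908 ≈ 0.82371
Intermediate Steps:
N(s) = (774 + s)/(2*s) (N(s) = (774 + s)/((2*s)) = (774 + s)*(1/(2*s)) = (774 + s)/(2*s))
1/(1/(-804212 + f(-95)) + N(542)) = 1/(1/(-804212 - 439) + (½)*(774 + 542)/542) = 1/(1/(-804651) + (½)*(1/542)*1316) = 1/(-1/804651 + 329/271) = 1/(264729908/218060421) = 218060421/264729908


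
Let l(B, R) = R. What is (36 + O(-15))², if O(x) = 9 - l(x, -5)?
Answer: 2500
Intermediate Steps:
O(x) = 14 (O(x) = 9 - 1*(-5) = 9 + 5 = 14)
(36 + O(-15))² = (36 + 14)² = 50² = 2500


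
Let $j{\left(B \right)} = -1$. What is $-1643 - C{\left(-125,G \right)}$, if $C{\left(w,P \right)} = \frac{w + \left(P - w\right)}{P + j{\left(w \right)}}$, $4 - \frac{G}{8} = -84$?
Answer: $- \frac{1155733}{703} \approx -1644.0$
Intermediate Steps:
$G = 704$ ($G = 32 - -672 = 32 + 672 = 704$)
$C{\left(w,P \right)} = \frac{P}{-1 + P}$ ($C{\left(w,P \right)} = \frac{w + \left(P - w\right)}{P - 1} = \frac{P}{-1 + P}$)
$-1643 - C{\left(-125,G \right)} = -1643 - \frac{704}{-1 + 704} = -1643 - \frac{704}{703} = - \frac{1155733}{703}$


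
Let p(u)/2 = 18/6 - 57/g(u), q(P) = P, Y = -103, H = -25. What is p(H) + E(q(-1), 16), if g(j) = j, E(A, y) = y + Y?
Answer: -1911/25 ≈ -76.440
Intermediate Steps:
E(A, y) = -103 + y (E(A, y) = y - 103 = -103 + y)
p(u) = 6 - 114/u (p(u) = 2*(18/6 - 57/u) = 2*(18*(⅙) - 57/u) = 2*(3 - 57/u) = 6 - 114/u)
p(H) + E(q(-1), 16) = (6 - 114/(-25)) + (-103 + 16) = (6 - 114*(-1/25)) - 87 = (6 + 114/25) - 87 = 264/25 - 87 = -1911/25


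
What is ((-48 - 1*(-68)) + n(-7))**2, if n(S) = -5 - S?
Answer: 484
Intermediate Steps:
((-48 - 1*(-68)) + n(-7))**2 = ((-48 - 1*(-68)) + (-5 - 1*(-7)))**2 = ((-48 + 68) + (-5 + 7))**2 = (20 + 2)**2 = 22**2 = 484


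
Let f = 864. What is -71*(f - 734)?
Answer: -9230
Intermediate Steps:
-71*(f - 734) = -71*(864 - 734) = -71*130 = -9230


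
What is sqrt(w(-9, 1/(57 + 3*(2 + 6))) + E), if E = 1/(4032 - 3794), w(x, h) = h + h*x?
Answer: I*sqrt(433874)/2142 ≈ 0.30751*I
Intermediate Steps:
E = 1/238 ≈ 0.0042017
sqrt(w(-9, 1/(57 + 3*(2 + 6))) + E) = sqrt((1 - 9)/(57 + 3*(2 + 6)) + 1/238) = sqrt(-8/(57 + 3*8) + 1/238) = sqrt(-8/(57 + 24) + 1/238) = sqrt(-8/81 + 1/238) = sqrt(-1823/19278) = I*sqrt(433874)/2142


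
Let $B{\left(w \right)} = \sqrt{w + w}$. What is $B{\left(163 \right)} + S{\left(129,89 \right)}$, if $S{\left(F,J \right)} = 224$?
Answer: $224 + \sqrt{326} \approx 242.06$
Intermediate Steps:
$B{\left(w \right)} = \sqrt{2} \sqrt{w}$ ($B{\left(w \right)} = \sqrt{2 w} = \sqrt{2} \sqrt{w}$)
$B{\left(163 \right)} + S{\left(129,89 \right)} = \sqrt{2} \sqrt{163} + 224 = \sqrt{326} + 224 = 224 + \sqrt{326}$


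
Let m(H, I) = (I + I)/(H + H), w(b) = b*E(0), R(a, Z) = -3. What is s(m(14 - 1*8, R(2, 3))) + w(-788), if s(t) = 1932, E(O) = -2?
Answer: 3508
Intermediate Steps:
w(b) = -2*b (w(b) = b*(-2) = -2*b)
m(H, I) = I/H (m(H, I) = (2*I)/((2*H)) = (2*I)*(1/(2*H)) = I/H)
s(m(14 - 1*8, R(2, 3))) + w(-788) = 1932 - 2*(-788) = 1932 + 1576 = 3508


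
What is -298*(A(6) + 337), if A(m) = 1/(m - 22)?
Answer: -803259/8 ≈ -1.0041e+5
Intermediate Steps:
A(m) = 1/(-22 + m)
-298*(A(6) + 337) = -298*(1/(-22 + 6) + 337) = -298*(1/(-16) + 337) = -298*(-1/16 + 337) = -298*5391/16 = -803259/8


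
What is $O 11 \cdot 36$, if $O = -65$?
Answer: $-25740$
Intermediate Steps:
$O 11 \cdot 36 = \left(-65\right) 11 \cdot 36 = \left(-715\right) 36 = -25740$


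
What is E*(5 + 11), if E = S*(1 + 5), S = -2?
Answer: -192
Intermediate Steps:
E = -12 (E = -2*(1 + 5) = -2*6 = -12)
E*(5 + 11) = -12*(5 + 11) = -12*16 = -192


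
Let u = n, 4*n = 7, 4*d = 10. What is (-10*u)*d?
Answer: -175/4 ≈ -43.750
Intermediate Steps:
d = 5/2 (d = (1/4)*10 = 5/2 ≈ 2.5000)
n = 7/4 (n = (1/4)*7 = 7/4 ≈ 1.7500)
u = 7/4 ≈ 1.7500
(-10*u)*d = -10*7/4*(5/2) = -35/2*5/2 = -175/4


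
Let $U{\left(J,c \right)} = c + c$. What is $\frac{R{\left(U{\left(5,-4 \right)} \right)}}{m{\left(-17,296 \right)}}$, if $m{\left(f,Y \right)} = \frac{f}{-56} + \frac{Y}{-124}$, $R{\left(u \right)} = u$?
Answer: $\frac{13888}{3617} \approx 3.8396$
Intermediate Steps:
$U{\left(J,c \right)} = 2 c$
$m{\left(f,Y \right)} = - \frac{f}{56} - \frac{Y}{124}$ ($m{\left(f,Y \right)} = f \left(- \frac{1}{56}\right) + Y \left(- \frac{1}{124}\right) = - \frac{f}{56} - \frac{Y}{124}$)
$\frac{R{\left(U{\left(5,-4 \right)} \right)}}{m{\left(-17,296 \right)}} = \frac{2 \left(-4\right)}{\left(- \frac{1}{56}\right) \left(-17\right) - \frac{74}{31}} = - \frac{8}{\frac{17}{56} - \frac{74}{31}} = - \frac{8}{- \frac{3617}{1736}} = \left(-8\right) \left(- \frac{1736}{3617}\right) = \frac{13888}{3617}$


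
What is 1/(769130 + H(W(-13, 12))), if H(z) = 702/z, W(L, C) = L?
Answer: 1/769076 ≈ 1.3003e-6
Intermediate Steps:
1/(769130 + H(W(-13, 12))) = 1/(769130 + 702/(-13)) = 1/(769130 + 702*(-1/13)) = 1/(769130 - 54) = 1/769076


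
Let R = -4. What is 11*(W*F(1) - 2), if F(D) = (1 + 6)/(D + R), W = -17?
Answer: 1243/3 ≈ 414.33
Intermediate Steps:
F(D) = 7/(-4 + D) (F(D) = (1 + 6)/(D - 4) = 7/(-4 + D))
11*(W*F(1) - 2) = 11*(-119/(-4 + 1) - 2) = 11*(-119/(-3) - 2) = 11*(-119*(-1)/3 - 2) = 11*(-17*(-7/3) - 2) = 11*(119/3 - 2) = 11*(113/3) = 1243/3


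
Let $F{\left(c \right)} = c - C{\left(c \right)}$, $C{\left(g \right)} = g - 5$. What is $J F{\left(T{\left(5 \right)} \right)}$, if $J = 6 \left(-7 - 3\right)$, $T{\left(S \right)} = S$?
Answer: $-300$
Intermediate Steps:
$C{\left(g \right)} = -5 + g$
$F{\left(c \right)} = 5$ ($F{\left(c \right)} = c - \left(-5 + c\right) = 5$)
$J = -60$ ($J = 6 \left(-10\right) = -60$)
$J F{\left(T{\left(5 \right)} \right)} = \left(-60\right) 5 = -300$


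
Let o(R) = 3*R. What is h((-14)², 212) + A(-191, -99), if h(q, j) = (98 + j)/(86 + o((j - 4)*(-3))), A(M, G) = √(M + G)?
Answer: -155/893 + I*√290 ≈ -0.17357 + 17.029*I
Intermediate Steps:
A(M, G) = √(G + M)
h(q, j) = (98 + j)/(122 - 9*j) (h(q, j) = (98 + j)/(86 + 3*((j - 4)*(-3))) = (98 + j)/(86 + 3*((-4 + j)*(-3))) = (98 + j)/(86 + 3*(12 - 3*j)) = (98 + j)/(86 + (36 - 9*j)) = (98 + j)/(122 - 9*j))
h((-14)², 212) + A(-191, -99) = (-98 - 1*212)/(-122 + 9*212) + √(-99 - 191) = (-98 - 212)/(-122 + 1908) + √(-290) = -310/1786 + I*√290 = (1/1786)*(-310) + I*√290 = -155/893 + I*√290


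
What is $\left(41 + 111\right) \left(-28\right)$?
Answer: $-4256$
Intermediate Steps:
$\left(41 + 111\right) \left(-28\right) = 152 \left(-28\right) = -4256$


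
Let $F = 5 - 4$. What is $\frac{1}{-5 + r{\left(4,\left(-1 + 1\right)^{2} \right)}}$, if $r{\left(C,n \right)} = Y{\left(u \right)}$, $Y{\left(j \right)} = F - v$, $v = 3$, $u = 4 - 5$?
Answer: $- \frac{1}{7} \approx -0.14286$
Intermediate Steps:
$F = 1$
$u = -1$ ($u = 4 - 5 = -1$)
$Y{\left(j \right)} = -2$ ($Y{\left(j \right)} = 1 - 3 = -2$)
$r{\left(C,n \right)} = -2$
$\frac{1}{-5 + r{\left(4,\left(-1 + 1\right)^{2} \right)}} = \frac{1}{-5 - 2} = \frac{1}{-7} = - \frac{1}{7}$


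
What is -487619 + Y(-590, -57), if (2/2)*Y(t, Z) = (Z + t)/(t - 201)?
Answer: -385705982/791 ≈ -4.8762e+5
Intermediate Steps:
Y(t, Z) = (Z + t)/(-201 + t) (Y(t, Z) = (Z + t)/(t - 201) = (Z + t)/(-201 + t))
-487619 + Y(-590, -57) = -487619 + (-57 - 590)/(-201 - 590) = -487619 - 647/(-791) = -487619 - 1/791*(-647) = -487619 + 647/791 = -385705982/791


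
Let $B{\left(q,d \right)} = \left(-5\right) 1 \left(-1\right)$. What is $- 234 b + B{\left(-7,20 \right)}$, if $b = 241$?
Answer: $-56389$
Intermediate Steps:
$B{\left(q,d \right)} = 5$ ($B{\left(q,d \right)} = \left(-5\right) \left(-1\right) = 5$)
$- 234 b + B{\left(-7,20 \right)} = \left(-234\right) 241 + 5 = -56394 + 5 = -56389$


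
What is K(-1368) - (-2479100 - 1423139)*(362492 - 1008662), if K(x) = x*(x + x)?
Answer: -2521506031782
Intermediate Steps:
K(x) = 2*x**2 (K(x) = x*(2*x) = 2*x**2)
K(-1368) - (-2479100 - 1423139)*(362492 - 1008662) = 2*(-1368)**2 - (-2479100 - 1423139)*(362492 - 1008662) = 2*1871424 - (-3902239)*(-646170) = 3742848 - 1*2521509774630 = 3742848 - 2521509774630 = -2521506031782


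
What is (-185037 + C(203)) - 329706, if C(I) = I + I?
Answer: -514337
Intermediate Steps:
C(I) = 2*I
(-185037 + C(203)) - 329706 = (-185037 + 2*203) - 329706 = (-185037 + 406) - 329706 = -184631 - 329706 = -514337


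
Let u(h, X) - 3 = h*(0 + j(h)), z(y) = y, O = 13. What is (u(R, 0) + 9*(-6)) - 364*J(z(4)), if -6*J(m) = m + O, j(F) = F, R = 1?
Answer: 2944/3 ≈ 981.33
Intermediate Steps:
u(h, X) = 3 + h² (u(h, X) = 3 + h*(0 + h) = 3 + h*h = 3 + h²)
J(m) = -13/6 - m/6 (J(m) = -(m + 13)/6 = -(13 + m)/6 = -13/6 - m/6)
(u(R, 0) + 9*(-6)) - 364*J(z(4)) = ((3 + 1²) + 9*(-6)) - 364*(-13/6 - ⅙*4) = ((3 + 1) - 54) - 364*(-13/6 - ⅔) = (4 - 54) - 364*(-17/6) = -50 + 3094/3 = 2944/3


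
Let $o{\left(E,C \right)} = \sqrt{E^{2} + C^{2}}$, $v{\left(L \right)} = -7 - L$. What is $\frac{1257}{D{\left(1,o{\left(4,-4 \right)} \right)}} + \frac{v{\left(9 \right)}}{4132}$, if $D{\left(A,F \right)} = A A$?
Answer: $\frac{1298477}{1033} \approx 1257.0$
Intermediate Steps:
$o{\left(E,C \right)} = \sqrt{C^{2} + E^{2}}$
$D{\left(A,F \right)} = A^{2}$
$\frac{1257}{D{\left(1,o{\left(4,-4 \right)} \right)}} + \frac{v{\left(9 \right)}}{4132} = \frac{1257}{1^{2}} + \frac{-7 - 9}{4132} = \frac{1257}{1} + \left(-7 - 9\right) \frac{1}{4132} = 1257 \cdot 1 - \frac{4}{1033} = 1257 - \frac{4}{1033} = \frac{1298477}{1033}$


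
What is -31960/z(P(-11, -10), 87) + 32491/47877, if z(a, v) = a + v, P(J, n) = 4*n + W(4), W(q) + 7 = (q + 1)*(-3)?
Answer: -305867329/239385 ≈ -1277.7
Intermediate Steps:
W(q) = -10 - 3*q (W(q) = -7 + (q + 1)*(-3) = -7 + (1 + q)*(-3) = -7 + (-3 - 3*q) = -10 - 3*q)
P(J, n) = -22 + 4*n (P(J, n) = 4*n + (-10 - 3*4) = 4*n + (-10 - 12) = 4*n - 22 = -22 + 4*n)
-31960/z(P(-11, -10), 87) + 32491/47877 = -31960/((-22 + 4*(-10)) + 87) + 32491/47877 = -31960/((-22 - 40) + 87) + 32491*(1/47877) = -31960/(-62 + 87) + 32491/47877 = -31960/25 + 32491/47877 = -31960*1/25 + 32491/47877 = -6392/5 + 32491/47877 = -305867329/239385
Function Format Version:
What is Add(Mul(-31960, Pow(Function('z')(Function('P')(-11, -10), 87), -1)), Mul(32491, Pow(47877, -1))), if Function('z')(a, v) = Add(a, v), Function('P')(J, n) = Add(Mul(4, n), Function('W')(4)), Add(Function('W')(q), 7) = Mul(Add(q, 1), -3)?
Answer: Rational(-305867329, 239385) ≈ -1277.7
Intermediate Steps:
Function('W')(q) = Add(-10, Mul(-3, q)) (Function('W')(q) = Add(-7, Mul(Add(q, 1), -3)) = Add(-7, Mul(Add(1, q), -3)) = Add(-7, Add(-3, Mul(-3, q))) = Add(-10, Mul(-3, q)))
Function('P')(J, n) = Add(-22, Mul(4, n)) (Function('P')(J, n) = Add(Mul(4, n), Add(-10, Mul(-3, 4))) = Add(Mul(4, n), Add(-10, -12)) = Add(Mul(4, n), -22) = Add(-22, Mul(4, n)))
Add(Mul(-31960, Pow(Function('z')(Function('P')(-11, -10), 87), -1)), Mul(32491, Pow(47877, -1))) = Add(Mul(-31960, Pow(Add(Add(-22, Mul(4, -10)), 87), -1)), Mul(32491, Pow(47877, -1))) = Add(Mul(-31960, Pow(Add(Add(-22, -40), 87), -1)), Mul(32491, Rational(1, 47877))) = Add(Mul(-31960, Pow(Add(-62, 87), -1)), Rational(32491, 47877)) = Add(Mul(-31960, Pow(25, -1)), Rational(32491, 47877)) = Add(Mul(-31960, Rational(1, 25)), Rational(32491, 47877)) = Add(Rational(-6392, 5), Rational(32491, 47877)) = Rational(-305867329, 239385)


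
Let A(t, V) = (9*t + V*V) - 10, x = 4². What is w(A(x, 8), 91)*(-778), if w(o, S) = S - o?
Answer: 83246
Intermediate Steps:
x = 16
A(t, V) = -10 + V² + 9*t (A(t, V) = (9*t + V²) - 10 = (V² + 9*t) - 10 = -10 + V² + 9*t)
w(A(x, 8), 91)*(-778) = (91 - (-10 + 8² + 9*16))*(-778) = (91 - (-10 + 64 + 144))*(-778) = (91 - 1*198)*(-778) = (91 - 198)*(-778) = -107*(-778) = 83246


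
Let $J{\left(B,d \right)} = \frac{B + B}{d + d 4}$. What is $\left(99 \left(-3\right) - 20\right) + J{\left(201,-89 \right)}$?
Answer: $- \frac{141467}{445} \approx -317.9$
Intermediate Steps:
$J{\left(B,d \right)} = \frac{2 B}{5 d}$ ($J{\left(B,d \right)} = \frac{2 B}{d + 4 d} = \frac{2 B}{5 d}$)
$\left(99 \left(-3\right) - 20\right) + J{\left(201,-89 \right)} = \left(99 \left(-3\right) - 20\right) + \frac{2}{5} \cdot 201 \frac{1}{-89} = \left(-297 - 20\right) + \frac{2}{5} \cdot 201 \left(- \frac{1}{89}\right) = -317 - \frac{402}{445} = - \frac{141467}{445}$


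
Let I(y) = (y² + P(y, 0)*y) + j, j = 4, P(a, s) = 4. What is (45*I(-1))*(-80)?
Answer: -3600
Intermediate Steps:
I(y) = 4 + y² + 4*y (I(y) = (y² + 4*y) + 4 = 4 + y² + 4*y)
(45*I(-1))*(-80) = (45*(4 + (-1)² + 4*(-1)))*(-80) = (45*(4 + 1 - 4))*(-80) = (45*1)*(-80) = 45*(-80) = -3600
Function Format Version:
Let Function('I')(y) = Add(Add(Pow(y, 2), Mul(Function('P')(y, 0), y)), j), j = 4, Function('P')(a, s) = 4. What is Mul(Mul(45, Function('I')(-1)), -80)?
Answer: -3600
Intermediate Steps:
Function('I')(y) = Add(4, Pow(y, 2), Mul(4, y)) (Function('I')(y) = Add(Add(Pow(y, 2), Mul(4, y)), 4) = Add(4, Pow(y, 2), Mul(4, y)))
Mul(Mul(45, Function('I')(-1)), -80) = Mul(Mul(45, Add(4, Pow(-1, 2), Mul(4, -1))), -80) = Mul(Mul(45, Add(4, 1, -4)), -80) = Mul(Mul(45, 1), -80) = Mul(45, -80) = -3600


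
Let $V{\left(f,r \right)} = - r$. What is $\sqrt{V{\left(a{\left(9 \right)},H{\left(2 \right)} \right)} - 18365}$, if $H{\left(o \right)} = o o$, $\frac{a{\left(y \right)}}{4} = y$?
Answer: $3 i \sqrt{2041} \approx 135.53 i$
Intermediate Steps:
$a{\left(y \right)} = 4 y$
$H{\left(o \right)} = o^{2}$
$\sqrt{V{\left(a{\left(9 \right)},H{\left(2 \right)} \right)} - 18365} = \sqrt{- 2^{2} - 18365} = \sqrt{\left(-1\right) 4 - 18365} = \sqrt{-4 - 18365} = \sqrt{-18369} = 3 i \sqrt{2041}$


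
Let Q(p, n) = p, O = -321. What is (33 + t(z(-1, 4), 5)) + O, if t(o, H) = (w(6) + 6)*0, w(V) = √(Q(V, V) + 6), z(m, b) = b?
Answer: -288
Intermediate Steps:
w(V) = √(6 + V) (w(V) = √(V + 6) = √(6 + V))
t(o, H) = 0 (t(o, H) = (√(6 + 6) + 6)*0 = (√12 + 6)*0 = (2*√3 + 6)*0 = (6 + 2*√3)*0 = 0)
(33 + t(z(-1, 4), 5)) + O = (33 + 0) - 321 = 33 - 321 = -288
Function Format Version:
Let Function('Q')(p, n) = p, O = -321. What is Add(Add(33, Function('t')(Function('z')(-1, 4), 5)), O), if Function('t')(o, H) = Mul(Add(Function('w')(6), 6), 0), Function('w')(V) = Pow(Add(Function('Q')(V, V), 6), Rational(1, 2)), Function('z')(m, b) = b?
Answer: -288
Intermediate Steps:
Function('w')(V) = Pow(Add(6, V), Rational(1, 2)) (Function('w')(V) = Pow(Add(V, 6), Rational(1, 2)) = Pow(Add(6, V), Rational(1, 2)))
Function('t')(o, H) = 0 (Function('t')(o, H) = Mul(Add(Pow(Add(6, 6), Rational(1, 2)), 6), 0) = Mul(Add(Pow(12, Rational(1, 2)), 6), 0) = Mul(Add(Mul(2, Pow(3, Rational(1, 2))), 6), 0) = Mul(Add(6, Mul(2, Pow(3, Rational(1, 2)))), 0) = 0)
Add(Add(33, Function('t')(Function('z')(-1, 4), 5)), O) = Add(Add(33, 0), -321) = Add(33, -321) = -288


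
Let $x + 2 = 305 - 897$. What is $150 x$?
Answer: $-89100$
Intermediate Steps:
$x = -594$ ($x = -2 + \left(305 - 897\right) = -2 - 592 = -594$)
$150 x = 150 \left(-594\right) = -89100$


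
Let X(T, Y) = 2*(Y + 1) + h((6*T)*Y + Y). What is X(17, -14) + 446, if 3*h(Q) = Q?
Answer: -182/3 ≈ -60.667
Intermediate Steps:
h(Q) = Q/3
X(T, Y) = 2 + 7*Y/3 + 2*T*Y (X(T, Y) = 2*(Y + 1) + ((6*T)*Y + Y)/3 = 2*(1 + Y) + (6*T*Y + Y)/3 = (2 + 2*Y) + (Y + 6*T*Y)/3 = (2 + 2*Y) + (Y/3 + 2*T*Y) = 2 + 7*Y/3 + 2*T*Y)
X(17, -14) + 446 = (2 + (7/3)*(-14) + 2*17*(-14)) + 446 = (2 - 98/3 - 476) + 446 = -1520/3 + 446 = -182/3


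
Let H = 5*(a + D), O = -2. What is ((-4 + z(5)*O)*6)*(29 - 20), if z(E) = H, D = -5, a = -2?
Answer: 3564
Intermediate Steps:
H = -35 (H = 5*(-2 - 5) = 5*(-7) = -35)
z(E) = -35
((-4 + z(5)*O)*6)*(29 - 20) = ((-4 - 35*(-2))*6)*(29 - 20) = ((-4 + 70)*6)*9 = (66*6)*9 = 396*9 = 3564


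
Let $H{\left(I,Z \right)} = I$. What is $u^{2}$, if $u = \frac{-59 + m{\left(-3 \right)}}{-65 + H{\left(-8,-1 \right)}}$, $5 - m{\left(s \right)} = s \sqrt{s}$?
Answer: $\frac{2889}{5329} - \frac{324 i \sqrt{3}}{5329} \approx 0.54213 - 0.10531 i$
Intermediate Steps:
$m{\left(s \right)} = 5 - s^{\frac{3}{2}}$ ($m{\left(s \right)} = 5 - s \sqrt{s} = 5 - s^{\frac{3}{2}}$)
$u = \frac{54}{73} - \frac{3 i \sqrt{3}}{73}$ ($u = \frac{-59 + \left(5 - \left(-3\right)^{\frac{3}{2}}\right)}{-65 - 8} = \frac{-59 + \left(5 - - 3 i \sqrt{3}\right)}{-73} = \left(-59 + \left(5 + 3 i \sqrt{3}\right)\right) \left(- \frac{1}{73}\right) = \left(-54 + 3 i \sqrt{3}\right) \left(- \frac{1}{73}\right) = \frac{54}{73} - \frac{3 i \sqrt{3}}{73} \approx 0.73973 - 0.07118 i$)
$u^{2} = \left(\frac{54}{73} - \frac{3 i \sqrt{3}}{73}\right)^{2}$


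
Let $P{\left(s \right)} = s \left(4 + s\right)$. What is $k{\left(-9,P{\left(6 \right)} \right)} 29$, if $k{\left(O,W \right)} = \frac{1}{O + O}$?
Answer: $- \frac{29}{18} \approx -1.6111$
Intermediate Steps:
$k{\left(O,W \right)} = \frac{1}{2 O}$
$k{\left(-9,P{\left(6 \right)} \right)} 29 = \frac{1}{2 \left(-9\right)} 29 = \frac{1}{2} \left(- \frac{1}{9}\right) 29 = \left(- \frac{1}{18}\right) 29 = - \frac{29}{18}$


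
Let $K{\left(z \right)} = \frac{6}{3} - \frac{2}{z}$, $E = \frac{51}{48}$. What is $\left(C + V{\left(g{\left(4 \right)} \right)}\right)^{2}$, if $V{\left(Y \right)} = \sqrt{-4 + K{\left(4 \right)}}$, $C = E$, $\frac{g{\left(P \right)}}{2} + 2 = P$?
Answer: $- \frac{351}{256} + \frac{17 i \sqrt{10}}{16} \approx -1.3711 + 3.3599 i$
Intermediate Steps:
$E = \frac{17}{16}$ ($E = 51 \cdot \frac{1}{48} = \frac{17}{16} \approx 1.0625$)
$g{\left(P \right)} = -4 + 2 P$
$K{\left(z \right)} = 2 - \frac{2}{z}$ ($K{\left(z \right)} = 6 \cdot \frac{1}{3} - \frac{2}{z} = 2 - \frac{2}{z}$)
$C = \frac{17}{16} \approx 1.0625$
$V{\left(Y \right)} = \frac{i \sqrt{10}}{2}$ ($V{\left(Y \right)} = \sqrt{-4 + \left(2 - \frac{2}{4}\right)} = \sqrt{-4 + \left(2 - \frac{1}{2}\right)} = \sqrt{-4 + \frac{3}{2}} = \sqrt{- \frac{5}{2}} = \frac{i \sqrt{10}}{2}$)
$\left(C + V{\left(g{\left(4 \right)} \right)}\right)^{2} = \left(\frac{17}{16} + \frac{i \sqrt{10}}{2}\right)^{2}$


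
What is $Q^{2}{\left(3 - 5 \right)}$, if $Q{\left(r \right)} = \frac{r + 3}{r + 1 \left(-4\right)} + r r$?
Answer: $\frac{529}{36} \approx 14.694$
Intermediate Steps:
$Q{\left(r \right)} = r^{2} + \frac{3 + r}{-4 + r}$ ($Q{\left(r \right)} = \frac{3 + r}{r - 4} + r^{2} = \frac{3 + r}{-4 + r} + r^{2} = r^{2} + \frac{3 + r}{-4 + r}$)
$Q^{2}{\left(3 - 5 \right)} = \left(\frac{3 + \left(3 - 5\right) + \left(3 - 5\right)^{3} - 4 \left(3 - 5\right)^{2}}{-4 + \left(3 - 5\right)}\right)^{2} = \left(\frac{3 - 2 + \left(-2\right)^{3} - 4 \left(-2\right)^{2}}{-4 - 2}\right)^{2} = \left(\frac{3 - 2 - 8 - 16}{-6}\right)^{2} = \left(- \frac{3 - 2 - 8 - 16}{6}\right)^{2} = \left(\left(- \frac{1}{6}\right) \left(-23\right)\right)^{2} = \left(\frac{23}{6}\right)^{2} = \frac{529}{36}$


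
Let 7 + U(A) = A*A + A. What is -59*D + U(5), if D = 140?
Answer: -8237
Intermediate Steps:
U(A) = -7 + A + A**2 (U(A) = -7 + (A*A + A) = -7 + (A**2 + A) = -7 + (A + A**2) = -7 + A + A**2)
-59*D + U(5) = -59*140 + (-7 + 5 + 5**2) = -8260 + (-7 + 5 + 25) = -8260 + 23 = -8237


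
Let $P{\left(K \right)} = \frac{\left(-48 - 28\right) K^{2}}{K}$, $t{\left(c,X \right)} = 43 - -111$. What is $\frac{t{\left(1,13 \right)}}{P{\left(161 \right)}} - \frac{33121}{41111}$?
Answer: $- \frac{29399975}{35931014} \approx -0.81823$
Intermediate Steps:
$t{\left(c,X \right)} = 154$ ($t{\left(c,X \right)} = 43 + 111 = 154$)
$P{\left(K \right)} = - 76 K$ ($P{\left(K \right)} = \frac{\left(-76\right) K^{2}}{K} = - 76 K$)
$\frac{t{\left(1,13 \right)}}{P{\left(161 \right)}} - \frac{33121}{41111} = \frac{154}{\left(-76\right) 161} - \frac{33121}{41111} = \frac{154}{-12236} - \frac{33121}{41111} = 154 \left(- \frac{1}{12236}\right) - \frac{33121}{41111} = - \frac{11}{874} - \frac{33121}{41111} = - \frac{29399975}{35931014}$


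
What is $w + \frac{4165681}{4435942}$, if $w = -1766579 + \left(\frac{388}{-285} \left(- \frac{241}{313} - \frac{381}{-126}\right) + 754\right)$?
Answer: $- \frac{2096256856922415791}{1187124618330} \approx -1.7658 \cdot 10^{6}$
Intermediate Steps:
$w = - \frac{3307934549651}{1873305}$ ($w = -1766579 + \left(388 \left(- \frac{1}{285}\right) \left(\left(-241\right) \frac{1}{313} - - \frac{127}{42}\right) + 754\right) = -1766579 + \left(- \frac{388 \left(- \frac{241}{313} + \frac{127}{42}\right)}{285} + 754\right) = -1766579 + \left(\left(- \frac{388}{285}\right) \frac{29629}{13146} + 754\right) = -1766579 + \left(- \frac{5748026}{1873305} + 754\right) = -1766579 + \frac{1406723944}{1873305} = - \frac{3307934549651}{1873305} \approx -1.7658 \cdot 10^{6}$)
$w + \frac{4165681}{4435942} = - \frac{3307934549651}{1873305} + \frac{4165681}{4435942} = - \frac{2096256856922415791}{1187124618330}$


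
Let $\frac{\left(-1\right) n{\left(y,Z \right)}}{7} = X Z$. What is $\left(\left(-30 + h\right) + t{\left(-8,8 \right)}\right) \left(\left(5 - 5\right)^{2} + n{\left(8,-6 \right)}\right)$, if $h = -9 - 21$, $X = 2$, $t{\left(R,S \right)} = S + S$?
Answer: $-3696$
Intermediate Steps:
$t{\left(R,S \right)} = 2 S$
$h = -30$
$n{\left(y,Z \right)} = - 14 Z$ ($n{\left(y,Z \right)} = - 7 \cdot 2 Z = - 14 Z$)
$\left(\left(-30 + h\right) + t{\left(-8,8 \right)}\right) \left(\left(5 - 5\right)^{2} + n{\left(8,-6 \right)}\right) = \left(\left(-30 - 30\right) + 2 \cdot 8\right) \left(\left(5 - 5\right)^{2} - -84\right) = \left(-60 + 16\right) \left(0^{2} + 84\right) = - 44 \left(0 + 84\right) = \left(-44\right) 84 = -3696$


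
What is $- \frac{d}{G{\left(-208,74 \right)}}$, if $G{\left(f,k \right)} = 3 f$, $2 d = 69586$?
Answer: $\frac{34793}{624} \approx 55.758$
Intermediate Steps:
$d = 34793$ ($d = \frac{1}{2} \cdot 69586 = 34793$)
$- \frac{d}{G{\left(-208,74 \right)}} = - \frac{34793}{3 \left(-208\right)} = - \frac{34793}{-624} = - \frac{34793 \left(-1\right)}{624} = \left(-1\right) \left(- \frac{34793}{624}\right) = \frac{34793}{624}$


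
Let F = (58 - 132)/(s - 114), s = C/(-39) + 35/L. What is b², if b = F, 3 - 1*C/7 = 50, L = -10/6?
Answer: 2082249/6091024 ≈ 0.34186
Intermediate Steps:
L = -5/3 (L = -10*⅙ = -5/3 ≈ -1.6667)
C = -329 (C = 21 - 7*50 = 21 - 350 = -329)
s = -490/39 (s = -329/(-39) + 35/(-5/3) = -329*(-1/39) + 35*(-⅗) = 329/39 - 21 = -490/39 ≈ -12.564)
F = 1443/2468 (F = (58 - 132)/(-490/39 - 114) = -74/(-4936/39) = -74*(-39/4936) = 1443/2468 ≈ 0.58468)
b = 1443/2468 ≈ 0.58468
b² = (1443/2468)² = 2082249/6091024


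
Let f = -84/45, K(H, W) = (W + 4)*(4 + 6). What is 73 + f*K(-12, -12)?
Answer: 667/3 ≈ 222.33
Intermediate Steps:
K(H, W) = 40 + 10*W (K(H, W) = (4 + W)*10 = 40 + 10*W)
f = -28/15 (f = -84*1/45 = -28/15 ≈ -1.8667)
73 + f*K(-12, -12) = 73 - 28*(40 + 10*(-12))/15 = 73 - 28*(40 - 120)/15 = 73 - 28/15*(-80) = 73 + 448/3 = 667/3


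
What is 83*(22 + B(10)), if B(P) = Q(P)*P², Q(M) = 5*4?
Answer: 167826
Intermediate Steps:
Q(M) = 20
B(P) = 20*P²
83*(22 + B(10)) = 83*(22 + 20*10²) = 83*(22 + 20*100) = 83*(22 + 2000) = 83*2022 = 167826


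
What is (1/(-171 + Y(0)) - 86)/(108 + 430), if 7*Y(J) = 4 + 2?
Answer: -102433/640758 ≈ -0.15986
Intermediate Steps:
Y(J) = 6/7 (Y(J) = (4 + 2)/7 = (⅐)*6 = 6/7)
(1/(-171 + Y(0)) - 86)/(108 + 430) = (1/(-171 + 6/7) - 86)/(108 + 430) = (1/(-1191/7) - 86)/538 = (-7/1191 - 86)*(1/538) = -102433/1191*1/538 = -102433/640758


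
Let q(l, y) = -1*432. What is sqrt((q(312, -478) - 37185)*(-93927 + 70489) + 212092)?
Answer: sqrt(881879338) ≈ 29696.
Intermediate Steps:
q(l, y) = -432
sqrt((q(312, -478) - 37185)*(-93927 + 70489) + 212092) = sqrt((-432 - 37185)*(-93927 + 70489) + 212092) = sqrt(-37617*(-23438) + 212092) = sqrt(881667246 + 212092) = sqrt(881879338)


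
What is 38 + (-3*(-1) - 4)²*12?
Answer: 50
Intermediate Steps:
38 + (-3*(-1) - 4)²*12 = 38 + (3 - 4)²*12 = 38 + (-1)²*12 = 38 + 1*12 = 38 + 12 = 50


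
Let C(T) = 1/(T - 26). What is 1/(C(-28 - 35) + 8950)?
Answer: 89/796549 ≈ 0.00011173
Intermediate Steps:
C(T) = 1/(-26 + T)
1/(C(-28 - 35) + 8950) = 1/(1/(-26 + (-28 - 35)) + 8950) = 1/(1/(-26 - 63) + 8950) = 1/(1/(-89) + 8950) = 1/(-1/89 + 8950) = 1/(796549/89) = 89/796549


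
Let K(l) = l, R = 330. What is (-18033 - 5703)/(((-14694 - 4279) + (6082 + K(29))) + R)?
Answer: 5934/3133 ≈ 1.8940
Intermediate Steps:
(-18033 - 5703)/(((-14694 - 4279) + (6082 + K(29))) + R) = (-18033 - 5703)/(((-14694 - 4279) + (6082 + 29)) + 330) = -23736/((-18973 + 6111) + 330) = -23736/(-12862 + 330) = -23736/(-12532) = -23736*(-1/12532) = 5934/3133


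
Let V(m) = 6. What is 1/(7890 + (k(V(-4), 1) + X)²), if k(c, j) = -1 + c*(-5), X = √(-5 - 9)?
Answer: I/(62*√14 + 8837*I) ≈ 0.00011308 + 2.9686e-6*I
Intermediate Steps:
X = I*√14 (X = √(-14) = I*√14 ≈ 3.7417*I)
k(c, j) = -1 - 5*c
1/(7890 + (k(V(-4), 1) + X)²) = 1/(7890 + ((-1 - 5*6) + I*√14)²) = 1/(7890 + ((-1 - 30) + I*√14)²) = 1/(7890 + (-31 + I*√14)²)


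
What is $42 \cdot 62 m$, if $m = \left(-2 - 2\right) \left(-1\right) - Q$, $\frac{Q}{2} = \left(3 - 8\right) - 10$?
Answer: $88536$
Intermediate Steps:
$Q = -30$ ($Q = 2 \left(\left(3 - 8\right) - 10\right) = 2 \left(-5 - 10\right) = 2 \left(-15\right) = -30$)
$m = 34$ ($m = \left(-2 - 2\right) \left(-1\right) - -30 = \left(-4\right) \left(-1\right) + 30 = 4 + 30 = 34$)
$42 \cdot 62 m = 42 \cdot 62 \cdot 34 = 2604 \cdot 34 = 88536$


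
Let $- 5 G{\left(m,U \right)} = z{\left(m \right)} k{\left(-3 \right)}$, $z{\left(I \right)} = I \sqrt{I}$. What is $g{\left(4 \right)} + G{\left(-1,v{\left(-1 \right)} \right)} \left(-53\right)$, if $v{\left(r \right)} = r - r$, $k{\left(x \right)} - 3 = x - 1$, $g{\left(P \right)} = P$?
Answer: $4 + \frac{53 i}{5} \approx 4.0 + 10.6 i$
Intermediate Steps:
$k{\left(x \right)} = 2 + x$ ($k{\left(x \right)} = 3 + \left(x - 1\right) = 3 + \left(-1 + x\right) = 2 + x$)
$v{\left(r \right)} = 0$
$z{\left(I \right)} = I^{\frac{3}{2}}$
$G{\left(m,U \right)} = \frac{m^{\frac{3}{2}}}{5}$ ($G{\left(m,U \right)} = - \frac{m^{\frac{3}{2}} \left(2 - 3\right)}{5} = - \frac{m^{\frac{3}{2}} \left(-1\right)}{5} = - \frac{\left(-1\right) m^{\frac{3}{2}}}{5} = \frac{m^{\frac{3}{2}}}{5}$)
$g{\left(4 \right)} + G{\left(-1,v{\left(-1 \right)} \right)} \left(-53\right) = 4 + \frac{\left(-1\right)^{\frac{3}{2}}}{5} \left(-53\right) = 4 + \frac{\left(-1\right) i}{5} \left(-53\right) = 4 + - \frac{i}{5} \left(-53\right) = 4 + \frac{53 i}{5}$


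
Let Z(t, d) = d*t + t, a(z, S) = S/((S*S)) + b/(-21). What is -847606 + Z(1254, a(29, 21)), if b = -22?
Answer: -5914850/7 ≈ -8.4498e+5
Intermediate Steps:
a(z, S) = 22/21 + 1/S (a(z, S) = S/((S*S)) - 22/(-21) = S/(S²) - 22*(-1/21) = S/S² + 22/21 = 1/S + 22/21 = 22/21 + 1/S)
Z(t, d) = t + d*t
-847606 + Z(1254, a(29, 21)) = -847606 + 1254*(1 + (22/21 + 1/21)) = -847606 + 1254*(1 + 23/21) = -847606 + 1254*(44/21) = -847606 + 18392/7 = -5914850/7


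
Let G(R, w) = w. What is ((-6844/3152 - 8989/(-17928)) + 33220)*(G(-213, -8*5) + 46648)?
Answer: 227837439582242/147159 ≈ 1.5482e+9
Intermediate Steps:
((-6844/3152 - 8989/(-17928)) + 33220)*(G(-213, -8*5) + 46648) = ((-6844/3152 - 8989/(-17928)) + 33220)*(-8*5 + 46648) = ((-6844*1/3152 - 8989*(-1/17928)) + 33220)*(-40 + 46648) = ((-1711/788 + 8989/17928) + 33220)*46608 = (-5897869/3531816 + 33220)*46608 = (117321029651/3531816)*46608 = 227837439582242/147159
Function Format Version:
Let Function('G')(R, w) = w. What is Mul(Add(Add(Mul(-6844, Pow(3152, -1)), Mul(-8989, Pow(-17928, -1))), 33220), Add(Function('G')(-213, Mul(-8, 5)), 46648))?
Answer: Rational(227837439582242, 147159) ≈ 1.5482e+9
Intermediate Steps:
Mul(Add(Add(Mul(-6844, Pow(3152, -1)), Mul(-8989, Pow(-17928, -1))), 33220), Add(Function('G')(-213, Mul(-8, 5)), 46648)) = Mul(Add(Add(Mul(-6844, Pow(3152, -1)), Mul(-8989, Pow(-17928, -1))), 33220), Add(Mul(-8, 5), 46648)) = Mul(Add(Add(Mul(-6844, Rational(1, 3152)), Mul(-8989, Rational(-1, 17928))), 33220), Add(-40, 46648)) = Mul(Add(Add(Rational(-1711, 788), Rational(8989, 17928)), 33220), 46608) = Mul(Add(Rational(-5897869, 3531816), 33220), 46608) = Mul(Rational(117321029651, 3531816), 46608) = Rational(227837439582242, 147159)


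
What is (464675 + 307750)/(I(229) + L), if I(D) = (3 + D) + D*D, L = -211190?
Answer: -85825/17613 ≈ -4.8728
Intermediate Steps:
I(D) = 3 + D + D² (I(D) = (3 + D) + D² = 3 + D + D²)
(464675 + 307750)/(I(229) + L) = (464675 + 307750)/((3 + 229 + 229²) - 211190) = 772425/((3 + 229 + 52441) - 211190) = 772425/(52673 - 211190) = 772425/(-158517) = 772425*(-1/158517) = -85825/17613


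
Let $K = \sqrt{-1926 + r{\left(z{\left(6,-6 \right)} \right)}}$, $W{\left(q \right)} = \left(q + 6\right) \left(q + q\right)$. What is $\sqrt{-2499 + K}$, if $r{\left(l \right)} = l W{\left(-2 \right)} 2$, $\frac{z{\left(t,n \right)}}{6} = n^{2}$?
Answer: $\sqrt{-2499 + 3 i \sqrt{982}} \approx 0.9401 + 49.999 i$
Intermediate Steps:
$z{\left(t,n \right)} = 6 n^{2}$
$W{\left(q \right)} = 2 q \left(6 + q\right)$ ($W{\left(q \right)} = \left(6 + q\right) 2 q = 2 q \left(6 + q\right)$)
$r{\left(l \right)} = - 32 l$ ($r{\left(l \right)} = l 2 \left(-2\right) \left(6 - 2\right) 2 = l 2 \left(-2\right) 4 \cdot 2 = l \left(-16\right) 2 = - 16 l 2 = - 32 l$)
$K = 3 i \sqrt{982}$ ($K = \sqrt{-1926 - 32 \cdot 6 \left(-6\right)^{2}} = \sqrt{-1926 - 32 \cdot 6 \cdot 36} = \sqrt{-1926 - 6912} = \sqrt{-8838} = 3 i \sqrt{982} \approx 94.011 i$)
$\sqrt{-2499 + K} = \sqrt{-2499 + 3 i \sqrt{982}}$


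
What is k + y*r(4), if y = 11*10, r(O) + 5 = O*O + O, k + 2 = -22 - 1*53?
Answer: 1573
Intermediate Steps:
k = -77 (k = -2 + (-22 - 1*53) = -2 + (-22 - 53) = -2 - 75 = -77)
r(O) = -5 + O + O**2 (r(O) = -5 + (O*O + O) = -5 + (O**2 + O) = -5 + (O + O**2) = -5 + O + O**2)
y = 110
k + y*r(4) = -77 + 110*(-5 + 4 + 4**2) = -77 + 110*(-5 + 4 + 16) = -77 + 110*15 = -77 + 1650 = 1573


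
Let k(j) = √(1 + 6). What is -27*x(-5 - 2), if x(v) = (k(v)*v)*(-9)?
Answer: -1701*√7 ≈ -4500.4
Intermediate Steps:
k(j) = √7
x(v) = -9*v*√7 (x(v) = (√7*v)*(-9) = (v*√7)*(-9) = -9*v*√7)
-27*x(-5 - 2) = -(-243)*(-5 - 2)*√7 = -(-243)*(-7)*√7 = -1701*√7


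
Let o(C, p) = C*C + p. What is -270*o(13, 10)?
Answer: -48330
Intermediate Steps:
o(C, p) = p + C² (o(C, p) = C² + p = p + C²)
-270*o(13, 10) = -270*(10 + 13²) = -270*(10 + 169) = -270*179 = -48330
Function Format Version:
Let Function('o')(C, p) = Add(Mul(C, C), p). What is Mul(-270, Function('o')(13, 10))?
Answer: -48330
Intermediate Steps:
Function('o')(C, p) = Add(p, Pow(C, 2)) (Function('o')(C, p) = Add(Pow(C, 2), p) = Add(p, Pow(C, 2)))
Mul(-270, Function('o')(13, 10)) = Mul(-270, Add(10, Pow(13, 2))) = Mul(-270, Add(10, 169)) = Mul(-270, 179) = -48330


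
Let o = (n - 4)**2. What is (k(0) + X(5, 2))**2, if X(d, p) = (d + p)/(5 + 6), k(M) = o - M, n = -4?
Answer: 505521/121 ≈ 4177.9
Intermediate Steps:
o = 64 (o = (-4 - 4)**2 = (-8)**2 = 64)
k(M) = 64 - M
X(d, p) = d/11 + p/11 (X(d, p) = (d + p)/11 = (d + p)*(1/11) = d/11 + p/11)
(k(0) + X(5, 2))**2 = ((64 - 1*0) + ((1/11)*5 + (1/11)*2))**2 = ((64 + 0) + (5/11 + 2/11))**2 = (64 + 7/11)**2 = (711/11)**2 = 505521/121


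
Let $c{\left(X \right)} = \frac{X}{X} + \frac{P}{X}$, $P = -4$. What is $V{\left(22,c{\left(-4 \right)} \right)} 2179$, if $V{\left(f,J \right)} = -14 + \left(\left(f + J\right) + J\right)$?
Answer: $26148$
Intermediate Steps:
$c{\left(X \right)} = 1 - \frac{4}{X}$ ($c{\left(X \right)} = \frac{X}{X} - \frac{4}{X} = 1 - \frac{4}{X}$)
$V{\left(f,J \right)} = -14 + f + 2 J$ ($V{\left(f,J \right)} = -14 + \left(\left(J + f\right) + J\right) = -14 + \left(f + 2 J\right) = -14 + f + 2 J$)
$V{\left(22,c{\left(-4 \right)} \right)} 2179 = \left(-14 + 22 + 2 \frac{-4 - 4}{-4}\right) 2179 = \left(-14 + 22 + 2 \left(\left(- \frac{1}{4}\right) \left(-8\right)\right)\right) 2179 = \left(-14 + 22 + 2 \cdot 2\right) 2179 = \left(-14 + 22 + 4\right) 2179 = 12 \cdot 2179 = 26148$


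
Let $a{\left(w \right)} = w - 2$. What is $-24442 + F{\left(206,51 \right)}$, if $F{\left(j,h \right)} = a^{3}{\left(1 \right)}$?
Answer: $-24443$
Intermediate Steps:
$a{\left(w \right)} = -2 + w$
$F{\left(j,h \right)} = -1$ ($F{\left(j,h \right)} = \left(-2 + 1\right)^{3} = \left(-1\right)^{3} = -1$)
$-24442 + F{\left(206,51 \right)} = -24442 - 1 = -24443$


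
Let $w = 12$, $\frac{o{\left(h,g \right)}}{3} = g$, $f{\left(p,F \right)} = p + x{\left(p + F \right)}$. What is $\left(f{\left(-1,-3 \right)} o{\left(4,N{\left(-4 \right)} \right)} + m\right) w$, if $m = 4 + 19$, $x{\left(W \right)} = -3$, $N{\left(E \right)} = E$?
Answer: $852$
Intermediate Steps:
$m = 23$
$f{\left(p,F \right)} = -3 + p$ ($f{\left(p,F \right)} = p - 3 = -3 + p$)
$o{\left(h,g \right)} = 3 g$
$\left(f{\left(-1,-3 \right)} o{\left(4,N{\left(-4 \right)} \right)} + m\right) w = \left(\left(-3 - 1\right) 3 \left(-4\right) + 23\right) 12 = \left(\left(-4\right) \left(-12\right) + 23\right) 12 = \left(48 + 23\right) 12 = 71 \cdot 12 = 852$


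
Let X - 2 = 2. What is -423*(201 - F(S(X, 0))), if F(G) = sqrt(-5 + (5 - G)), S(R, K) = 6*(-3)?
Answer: -85023 + 1269*sqrt(2) ≈ -83228.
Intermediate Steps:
X = 4 (X = 2 + 2 = 4)
S(R, K) = -18
F(G) = sqrt(-G)
-423*(201 - F(S(X, 0))) = -423*(201 - sqrt(-1*(-18))) = -423*(201 - sqrt(18)) = -423*(201 - 3*sqrt(2)) = -85023 + 1269*sqrt(2)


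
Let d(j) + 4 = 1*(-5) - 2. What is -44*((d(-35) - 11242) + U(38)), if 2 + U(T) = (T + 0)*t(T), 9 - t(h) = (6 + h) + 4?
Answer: 560428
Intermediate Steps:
t(h) = -1 - h (t(h) = 9 - ((6 + h) + 4) = 9 - (10 + h) = 9 + (-10 - h) = -1 - h)
d(j) = -11 (d(j) = -4 + (1*(-5) - 2) = -4 + (-5 - 2) = -4 - 7 = -11)
U(T) = -2 + T*(-1 - T) (U(T) = -2 + (T + 0)*(-1 - T) = -2 + T*(-1 - T))
-44*((d(-35) - 11242) + U(38)) = -44*((-11 - 11242) + (-2 - 1*38*(1 + 38))) = -44*(-11253 + (-2 - 1*38*39)) = -44*(-11253 + (-2 - 1482)) = -44*(-11253 - 1484) = -44*(-12737) = 560428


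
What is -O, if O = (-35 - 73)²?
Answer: -11664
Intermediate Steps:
O = 11664 (O = (-108)² = 11664)
-O = -1*11664 = -11664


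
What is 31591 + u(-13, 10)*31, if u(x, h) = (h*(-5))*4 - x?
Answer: 25794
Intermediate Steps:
u(x, h) = -x - 20*h (u(x, h) = -5*h*4 - x = -20*h - x = -x - 20*h)
31591 + u(-13, 10)*31 = 31591 + (-1*(-13) - 20*10)*31 = 31591 + (13 - 200)*31 = 31591 - 187*31 = 31591 - 5797 = 25794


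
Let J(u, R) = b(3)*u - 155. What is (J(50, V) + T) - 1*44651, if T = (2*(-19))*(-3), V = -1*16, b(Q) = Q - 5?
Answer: -44792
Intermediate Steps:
b(Q) = -5 + Q
V = -16
J(u, R) = -155 - 2*u (J(u, R) = (-5 + 3)*u - 155 = -2*u - 155 = -155 - 2*u)
T = 114 (T = -38*(-3) = 114)
(J(50, V) + T) - 1*44651 = ((-155 - 2*50) + 114) - 1*44651 = ((-155 - 100) + 114) - 44651 = (-255 + 114) - 44651 = -141 - 44651 = -44792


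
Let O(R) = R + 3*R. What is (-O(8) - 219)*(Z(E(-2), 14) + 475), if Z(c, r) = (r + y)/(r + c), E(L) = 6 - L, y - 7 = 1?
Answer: -119476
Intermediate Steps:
y = 8 (y = 7 + 1 = 8)
O(R) = 4*R
Z(c, r) = (8 + r)/(c + r) (Z(c, r) = (r + 8)/(r + c) = (8 + r)/(c + r))
(-O(8) - 219)*(Z(E(-2), 14) + 475) = (-4*8 - 219)*((8 + 14)/((6 - 1*(-2)) + 14) + 475) = (-1*32 - 219)*(22/((6 + 2) + 14) + 475) = (-32 - 219)*(22/(8 + 14) + 475) = -251*(22/22 + 475) = -251*((1/22)*22 + 475) = -251*(1 + 475) = -251*476 = -119476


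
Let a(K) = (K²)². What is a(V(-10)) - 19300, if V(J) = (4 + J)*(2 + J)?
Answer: 5289116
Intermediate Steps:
V(J) = (2 + J)*(4 + J)
a(K) = K⁴
a(V(-10)) - 19300 = (8 + (-10)² + 6*(-10))⁴ - 19300 = (8 + 100 - 60)⁴ - 19300 = 48⁴ - 19300 = 5308416 - 19300 = 5289116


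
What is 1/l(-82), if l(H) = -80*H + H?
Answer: 1/6478 ≈ 0.00015437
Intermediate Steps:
l(H) = -79*H
1/l(-82) = 1/(-79*(-82)) = 1/6478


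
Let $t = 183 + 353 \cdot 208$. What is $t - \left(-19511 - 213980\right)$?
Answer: $307098$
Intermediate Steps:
$t = 73607$ ($t = 183 + 73424 = 73607$)
$t - \left(-19511 - 213980\right) = 73607 - \left(-19511 - 213980\right) = 73607 - -233491 = 73607 + 233491 = 307098$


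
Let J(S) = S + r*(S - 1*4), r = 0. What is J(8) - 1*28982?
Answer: -28974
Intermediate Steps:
J(S) = S (J(S) = S + 0*(S - 1*4) = S + 0*(S - 4) = S + 0*(-4 + S) = S + 0 = S)
J(8) - 1*28982 = 8 - 1*28982 = 8 - 28982 = -28974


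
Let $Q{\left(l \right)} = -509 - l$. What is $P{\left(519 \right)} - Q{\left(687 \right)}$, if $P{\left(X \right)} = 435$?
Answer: $1631$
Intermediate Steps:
$P{\left(519 \right)} - Q{\left(687 \right)} = 435 - \left(-509 - 687\right) = 435 - -1196 = 435 + 1196 = 1631$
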